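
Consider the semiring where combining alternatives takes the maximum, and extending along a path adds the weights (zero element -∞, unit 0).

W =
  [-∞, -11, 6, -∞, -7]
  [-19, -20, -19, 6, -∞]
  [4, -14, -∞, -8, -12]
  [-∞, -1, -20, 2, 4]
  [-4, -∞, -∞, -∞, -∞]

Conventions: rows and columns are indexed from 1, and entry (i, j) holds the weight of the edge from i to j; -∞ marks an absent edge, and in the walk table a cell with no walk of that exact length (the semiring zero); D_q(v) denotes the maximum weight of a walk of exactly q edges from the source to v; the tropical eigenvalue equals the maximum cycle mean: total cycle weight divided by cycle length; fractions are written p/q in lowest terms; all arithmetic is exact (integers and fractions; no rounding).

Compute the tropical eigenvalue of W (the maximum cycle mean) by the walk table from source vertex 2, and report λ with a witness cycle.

q=0: [-∞, 0, -∞, -∞, -∞]
q=1: [-19, -20, -19, 6, -∞]
q=2: [-15, 5, -13, 8, 10]
q=3: [6, 7, -9, 11, 12]
q=4: [8, 10, 12, 13, 15]
q=5: [16, 12, 14, 16, 17]
Optimal cycle mean attained by: cycle 1->3->1, total 6 + 4, length 2.
Answer: λ = 5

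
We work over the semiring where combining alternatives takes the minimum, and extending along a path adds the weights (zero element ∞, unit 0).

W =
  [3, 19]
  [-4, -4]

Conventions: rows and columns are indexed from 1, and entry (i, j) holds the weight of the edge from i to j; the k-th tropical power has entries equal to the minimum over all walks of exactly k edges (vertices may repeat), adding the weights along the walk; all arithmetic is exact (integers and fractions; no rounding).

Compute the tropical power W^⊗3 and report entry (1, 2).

W^⊗2:
  [6, 15]
  [-8, -8]
W^⊗3:
  [9, 11]
  [-12, -12]
Key observation: the optimum is the walk 1->2->2->2, with weight 19 + (-4) + (-4) = 11.
Optimal value attained by: walk 1->2->2->2.
Answer: (W^⊗3)[1][2] = 11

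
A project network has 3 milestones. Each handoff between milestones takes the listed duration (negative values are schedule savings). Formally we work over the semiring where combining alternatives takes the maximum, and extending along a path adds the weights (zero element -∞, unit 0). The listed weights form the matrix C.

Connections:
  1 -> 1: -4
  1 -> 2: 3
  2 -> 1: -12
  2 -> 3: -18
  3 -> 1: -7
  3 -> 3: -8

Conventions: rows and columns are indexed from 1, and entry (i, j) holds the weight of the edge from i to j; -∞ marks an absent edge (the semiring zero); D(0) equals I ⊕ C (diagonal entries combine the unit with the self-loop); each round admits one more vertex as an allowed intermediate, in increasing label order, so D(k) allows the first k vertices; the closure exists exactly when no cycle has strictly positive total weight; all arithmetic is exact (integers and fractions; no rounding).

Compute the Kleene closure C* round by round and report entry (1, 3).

D(0):
  [0, 3, -∞]
  [-12, 0, -18]
  [-7, -∞, 0]
D(1):
  [0, 3, -∞]
  [-12, 0, -18]
  [-7, -4, 0]
D(2):
  [0, 3, -15]
  [-12, 0, -18]
  [-7, -4, 0]
D(3):
  [0, 3, -15]
  [-12, 0, -18]
  [-7, -4, 0]
Answer: C*[1][3] = -15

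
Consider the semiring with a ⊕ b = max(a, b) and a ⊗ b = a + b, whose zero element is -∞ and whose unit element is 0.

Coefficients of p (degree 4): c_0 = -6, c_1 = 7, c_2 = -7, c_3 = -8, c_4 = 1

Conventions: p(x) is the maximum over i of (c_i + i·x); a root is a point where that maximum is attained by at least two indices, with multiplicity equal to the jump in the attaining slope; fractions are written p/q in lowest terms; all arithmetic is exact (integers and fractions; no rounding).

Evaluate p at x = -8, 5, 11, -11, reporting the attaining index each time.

p(-8) = max(-6+0·(-8)=-6, 7+1·(-8)=-1, -7+2·(-8)=-23, -8+3·(-8)=-32, 1+4·(-8)=-31) = -1 (attained by i=1)
p(5) = max(-6+0·5=-6, 7+1·5=12, -7+2·5=3, -8+3·5=7, 1+4·5=21) = 21 (attained by i=4)
p(11) = max(-6+0·11=-6, 7+1·11=18, -7+2·11=15, -8+3·11=25, 1+4·11=45) = 45 (attained by i=4)
p(-11) = max(-6+0·(-11)=-6, 7+1·(-11)=-4, -7+2·(-11)=-29, -8+3·(-11)=-41, 1+4·(-11)=-43) = -4 (attained by i=1)
Answer: p(-8) = -1; p(5) = 21; p(11) = 45; p(-11) = -4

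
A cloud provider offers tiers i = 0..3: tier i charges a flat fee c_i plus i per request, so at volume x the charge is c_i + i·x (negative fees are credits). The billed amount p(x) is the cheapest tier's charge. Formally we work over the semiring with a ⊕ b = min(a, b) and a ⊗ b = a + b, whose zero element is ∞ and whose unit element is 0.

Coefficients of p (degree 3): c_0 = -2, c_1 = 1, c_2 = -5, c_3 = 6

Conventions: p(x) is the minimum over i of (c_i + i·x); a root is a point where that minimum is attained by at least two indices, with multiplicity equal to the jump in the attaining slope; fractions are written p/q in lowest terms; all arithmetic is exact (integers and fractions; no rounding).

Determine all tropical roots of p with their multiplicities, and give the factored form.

hull edge (i=0, c=-2) to (i=2, c=-5): slope -3/2, span 2
hull edge (i=2, c=-5) to (i=3, c=6): slope 11, span 1
Factored form: p(x) = 6 ⊗ (x ⊕ (-11)) ⊗ (x ⊕ 3/2) ⊗ (x ⊕ 3/2)
Answer: roots = -11 (mult 1), 3/2 (mult 2)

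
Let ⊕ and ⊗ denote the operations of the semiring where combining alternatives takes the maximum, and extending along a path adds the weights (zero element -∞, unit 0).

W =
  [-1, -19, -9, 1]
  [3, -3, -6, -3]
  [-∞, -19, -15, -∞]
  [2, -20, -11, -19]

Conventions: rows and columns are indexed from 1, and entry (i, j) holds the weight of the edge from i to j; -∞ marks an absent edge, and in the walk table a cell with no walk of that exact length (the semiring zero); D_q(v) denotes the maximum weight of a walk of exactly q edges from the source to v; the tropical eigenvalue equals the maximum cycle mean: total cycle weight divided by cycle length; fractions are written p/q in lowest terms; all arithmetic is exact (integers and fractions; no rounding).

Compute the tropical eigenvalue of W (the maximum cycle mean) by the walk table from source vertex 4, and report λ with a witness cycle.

q=0: [-∞, -∞, -∞, 0]
q=1: [2, -20, -11, -19]
q=2: [1, -17, -7, 3]
q=3: [5, -17, -8, 2]
q=4: [4, -14, -4, 6]
Optimal cycle mean attained by: cycle 1->4->1, total 1 + 2, length 2.
Answer: λ = 3/2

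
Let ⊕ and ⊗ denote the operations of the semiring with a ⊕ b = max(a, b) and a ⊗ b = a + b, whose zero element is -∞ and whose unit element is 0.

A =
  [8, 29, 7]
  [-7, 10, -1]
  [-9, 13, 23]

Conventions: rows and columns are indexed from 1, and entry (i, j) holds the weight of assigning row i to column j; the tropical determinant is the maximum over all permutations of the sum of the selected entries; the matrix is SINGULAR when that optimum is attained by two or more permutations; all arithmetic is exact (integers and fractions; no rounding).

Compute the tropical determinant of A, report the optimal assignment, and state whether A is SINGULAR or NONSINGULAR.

σ = (1, 2, 3): 8 + 10 + 23 = 41
σ = (1, 3, 2): 8 + (-1) + 13 = 20
σ = (2, 1, 3): 29 + (-7) + 23 = 45
σ = (2, 3, 1): 29 + (-1) + (-9) = 19
σ = (3, 1, 2): 7 + (-7) + 13 = 13
σ = (3, 2, 1): 7 + 10 + (-9) = 8
Optimal value attained by: σ = (2, 1, 3).
Answer: det⊕(A) = 45; verdict: NONSINGULAR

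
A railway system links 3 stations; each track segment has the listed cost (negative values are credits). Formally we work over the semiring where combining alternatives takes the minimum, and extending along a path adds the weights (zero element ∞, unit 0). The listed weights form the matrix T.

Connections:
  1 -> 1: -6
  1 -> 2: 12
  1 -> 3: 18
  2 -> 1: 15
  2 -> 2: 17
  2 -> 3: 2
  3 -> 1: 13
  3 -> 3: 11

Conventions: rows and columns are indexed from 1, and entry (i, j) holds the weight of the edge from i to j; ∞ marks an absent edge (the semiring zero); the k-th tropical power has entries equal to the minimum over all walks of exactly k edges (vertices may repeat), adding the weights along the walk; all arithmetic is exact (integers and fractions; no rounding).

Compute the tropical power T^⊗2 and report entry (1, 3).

T^⊗2:
  [-12, 6, 12]
  [9, 27, 13]
  [7, 25, 22]
Key observation: the optimum is the walk 1->1->3, with weight (-6) + 18 = 12.
Optimal value attained by: walk 1->1->3.
Answer: (T^⊗2)[1][3] = 12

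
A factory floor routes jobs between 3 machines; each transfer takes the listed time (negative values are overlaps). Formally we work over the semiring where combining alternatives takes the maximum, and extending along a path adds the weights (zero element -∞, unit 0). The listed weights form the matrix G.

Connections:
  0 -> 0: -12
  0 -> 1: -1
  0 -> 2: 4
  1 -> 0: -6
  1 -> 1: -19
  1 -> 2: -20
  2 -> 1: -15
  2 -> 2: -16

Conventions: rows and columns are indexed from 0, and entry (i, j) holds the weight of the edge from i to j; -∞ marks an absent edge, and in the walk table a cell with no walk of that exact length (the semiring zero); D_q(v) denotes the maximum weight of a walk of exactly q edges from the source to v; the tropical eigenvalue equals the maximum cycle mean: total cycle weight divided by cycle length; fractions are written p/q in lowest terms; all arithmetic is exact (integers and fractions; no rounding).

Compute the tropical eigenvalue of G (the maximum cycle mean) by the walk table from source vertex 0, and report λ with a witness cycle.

q=0: [0, -∞, -∞]
q=1: [-12, -1, 4]
q=2: [-7, -11, -8]
q=3: [-17, -8, -3]
Optimal cycle mean attained by: cycle 0->1->0, total (-1) + (-6), length 2.
Answer: λ = -7/2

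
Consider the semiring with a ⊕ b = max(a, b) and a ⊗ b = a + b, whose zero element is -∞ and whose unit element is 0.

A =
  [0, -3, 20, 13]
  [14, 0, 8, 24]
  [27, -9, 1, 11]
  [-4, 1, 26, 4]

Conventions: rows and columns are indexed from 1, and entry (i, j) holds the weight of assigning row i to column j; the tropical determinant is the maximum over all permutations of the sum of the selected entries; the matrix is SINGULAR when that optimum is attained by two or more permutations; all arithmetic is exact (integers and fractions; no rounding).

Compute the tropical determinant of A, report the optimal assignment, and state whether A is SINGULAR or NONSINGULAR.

σ = (1, 2, 3, 4): 0 + 0 + 1 + 4 = 5
σ = (1, 2, 4, 3): 0 + 0 + 11 + 26 = 37
σ = (1, 3, 2, 4): 0 + 8 + (-9) + 4 = 3
σ = (1, 3, 4, 2): 0 + 8 + 11 + 1 = 20
σ = (1, 4, 2, 3): 0 + 24 + (-9) + 26 = 41
σ = (1, 4, 3, 2): 0 + 24 + 1 + 1 = 26
σ = (2, 1, 3, 4): (-3) + 14 + 1 + 4 = 16
σ = (2, 1, 4, 3): (-3) + 14 + 11 + 26 = 48
σ = (2, 3, 1, 4): (-3) + 8 + 27 + 4 = 36
σ = (2, 3, 4, 1): (-3) + 8 + 11 + (-4) = 12
σ = (2, 4, 1, 3): (-3) + 24 + 27 + 26 = 74
σ = (2, 4, 3, 1): (-3) + 24 + 1 + (-4) = 18
σ = (3, 1, 2, 4): 20 + 14 + (-9) + 4 = 29
σ = (3, 1, 4, 2): 20 + 14 + 11 + 1 = 46
σ = (3, 2, 1, 4): 20 + 0 + 27 + 4 = 51
σ = (3, 2, 4, 1): 20 + 0 + 11 + (-4) = 27
σ = (3, 4, 1, 2): 20 + 24 + 27 + 1 = 72
σ = (3, 4, 2, 1): 20 + 24 + (-9) + (-4) = 31
σ = (4, 1, 2, 3): 13 + 14 + (-9) + 26 = 44
σ = (4, 1, 3, 2): 13 + 14 + 1 + 1 = 29
σ = (4, 2, 1, 3): 13 + 0 + 27 + 26 = 66
σ = (4, 2, 3, 1): 13 + 0 + 1 + (-4) = 10
σ = (4, 3, 1, 2): 13 + 8 + 27 + 1 = 49
σ = (4, 3, 2, 1): 13 + 8 + (-9) + (-4) = 8
Optimal value attained by: σ = (2, 4, 1, 3).
Answer: det⊕(A) = 74; verdict: NONSINGULAR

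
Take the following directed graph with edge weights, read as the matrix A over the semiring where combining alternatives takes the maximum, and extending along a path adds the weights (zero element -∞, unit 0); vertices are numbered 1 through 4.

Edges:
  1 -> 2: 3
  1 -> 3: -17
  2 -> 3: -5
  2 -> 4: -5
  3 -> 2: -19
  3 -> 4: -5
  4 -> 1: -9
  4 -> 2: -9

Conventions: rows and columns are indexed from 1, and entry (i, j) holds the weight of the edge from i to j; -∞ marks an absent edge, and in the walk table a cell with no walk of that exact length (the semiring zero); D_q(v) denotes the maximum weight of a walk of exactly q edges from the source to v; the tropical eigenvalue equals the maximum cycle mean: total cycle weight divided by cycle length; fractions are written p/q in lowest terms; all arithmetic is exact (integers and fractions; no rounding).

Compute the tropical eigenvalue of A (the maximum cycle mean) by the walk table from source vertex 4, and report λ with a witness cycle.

q=0: [-∞, -∞, -∞, 0]
q=1: [-9, -9, -∞, -∞]
q=2: [-∞, -6, -14, -14]
q=3: [-23, -23, -11, -11]
q=4: [-20, -20, -28, -16]
Optimal cycle mean attained by: cycle 1->2->4->1, total 3 + (-5) + (-9), length 3.
Answer: λ = -11/3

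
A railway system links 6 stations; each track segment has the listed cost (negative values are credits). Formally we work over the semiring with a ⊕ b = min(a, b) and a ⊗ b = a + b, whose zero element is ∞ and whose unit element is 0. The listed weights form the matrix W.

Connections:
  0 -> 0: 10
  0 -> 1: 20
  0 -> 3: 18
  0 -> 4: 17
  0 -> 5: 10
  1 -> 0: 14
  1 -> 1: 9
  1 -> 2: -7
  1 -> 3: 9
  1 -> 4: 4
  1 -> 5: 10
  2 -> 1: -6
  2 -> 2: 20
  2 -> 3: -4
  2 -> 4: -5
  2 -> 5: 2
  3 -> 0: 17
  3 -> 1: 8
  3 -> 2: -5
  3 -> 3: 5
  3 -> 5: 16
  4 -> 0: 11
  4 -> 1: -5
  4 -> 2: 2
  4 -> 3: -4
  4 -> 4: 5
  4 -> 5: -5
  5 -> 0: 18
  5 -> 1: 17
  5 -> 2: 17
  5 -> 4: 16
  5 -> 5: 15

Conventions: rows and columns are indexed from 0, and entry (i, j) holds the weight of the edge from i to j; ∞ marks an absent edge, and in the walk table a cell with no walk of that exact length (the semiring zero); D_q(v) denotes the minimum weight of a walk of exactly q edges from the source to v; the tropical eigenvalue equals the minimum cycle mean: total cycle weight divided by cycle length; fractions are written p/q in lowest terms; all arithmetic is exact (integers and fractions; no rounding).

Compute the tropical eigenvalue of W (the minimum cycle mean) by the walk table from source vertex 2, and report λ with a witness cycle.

q=0: [∞, ∞, 0, ∞, ∞, ∞]
q=1: [∞, -6, 20, -4, -5, 2]
q=2: [6, -10, -13, -9, -2, -10]
q=3: [4, -19, -17, -17, -18, -11]
q=4: [-7, -23, -26, -22, -22, -23]
q=5: [-11, -32, -30, -30, -31, -27]
q=6: [-20, -36, -39, -35, -35, -36]
Optimal cycle mean attained by: cycle 1->2->1, total (-7) + (-6), length 2.
Answer: λ = -13/2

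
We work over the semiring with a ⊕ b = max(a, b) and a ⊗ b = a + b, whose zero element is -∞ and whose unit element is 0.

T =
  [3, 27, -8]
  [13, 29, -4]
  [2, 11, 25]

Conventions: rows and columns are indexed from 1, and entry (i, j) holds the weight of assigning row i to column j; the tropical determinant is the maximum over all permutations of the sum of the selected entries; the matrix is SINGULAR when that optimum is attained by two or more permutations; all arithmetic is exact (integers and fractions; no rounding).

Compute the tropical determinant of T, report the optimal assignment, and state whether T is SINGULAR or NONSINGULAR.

σ = (1, 2, 3): 3 + 29 + 25 = 57
σ = (1, 3, 2): 3 + (-4) + 11 = 10
σ = (2, 1, 3): 27 + 13 + 25 = 65
σ = (2, 3, 1): 27 + (-4) + 2 = 25
σ = (3, 1, 2): (-8) + 13 + 11 = 16
σ = (3, 2, 1): (-8) + 29 + 2 = 23
Optimal value attained by: σ = (2, 1, 3).
Answer: det⊕(T) = 65; verdict: NONSINGULAR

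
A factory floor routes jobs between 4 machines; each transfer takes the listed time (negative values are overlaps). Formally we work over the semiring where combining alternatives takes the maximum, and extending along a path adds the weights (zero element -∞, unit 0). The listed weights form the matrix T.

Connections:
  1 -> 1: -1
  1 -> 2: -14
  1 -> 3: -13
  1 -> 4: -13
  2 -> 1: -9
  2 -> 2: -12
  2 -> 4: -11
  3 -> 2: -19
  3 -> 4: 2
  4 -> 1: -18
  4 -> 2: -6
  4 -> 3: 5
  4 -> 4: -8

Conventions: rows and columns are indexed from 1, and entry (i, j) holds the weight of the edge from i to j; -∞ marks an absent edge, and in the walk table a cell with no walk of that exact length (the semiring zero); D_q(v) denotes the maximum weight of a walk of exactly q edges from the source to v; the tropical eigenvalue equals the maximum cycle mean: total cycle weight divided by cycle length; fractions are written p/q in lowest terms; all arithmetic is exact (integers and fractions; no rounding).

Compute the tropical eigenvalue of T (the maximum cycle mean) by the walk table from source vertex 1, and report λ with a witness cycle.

q=0: [0, -∞, -∞, -∞]
q=1: [-1, -14, -13, -13]
q=2: [-2, -15, -8, -11]
q=3: [-3, -16, -6, -6]
q=4: [-4, -12, -1, -4]
Optimal cycle mean attained by: cycle 3->4->3, total 2 + 5, length 2.
Answer: λ = 7/2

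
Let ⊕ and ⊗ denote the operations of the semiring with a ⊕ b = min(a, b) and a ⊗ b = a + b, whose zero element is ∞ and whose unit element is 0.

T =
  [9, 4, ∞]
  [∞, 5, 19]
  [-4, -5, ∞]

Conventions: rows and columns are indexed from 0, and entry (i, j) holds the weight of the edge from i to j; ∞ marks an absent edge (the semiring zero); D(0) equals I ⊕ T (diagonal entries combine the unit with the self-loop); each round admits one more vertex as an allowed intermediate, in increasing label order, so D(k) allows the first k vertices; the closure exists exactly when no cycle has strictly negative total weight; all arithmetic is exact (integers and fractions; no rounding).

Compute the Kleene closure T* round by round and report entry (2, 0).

D(0):
  [0, 4, ∞]
  [∞, 0, 19]
  [-4, -5, 0]
D(1):
  [0, 4, ∞]
  [∞, 0, 19]
  [-4, -5, 0]
D(2):
  [0, 4, 23]
  [∞, 0, 19]
  [-4, -5, 0]
D(3):
  [0, 4, 23]
  [15, 0, 19]
  [-4, -5, 0]
Answer: T*[2][0] = -4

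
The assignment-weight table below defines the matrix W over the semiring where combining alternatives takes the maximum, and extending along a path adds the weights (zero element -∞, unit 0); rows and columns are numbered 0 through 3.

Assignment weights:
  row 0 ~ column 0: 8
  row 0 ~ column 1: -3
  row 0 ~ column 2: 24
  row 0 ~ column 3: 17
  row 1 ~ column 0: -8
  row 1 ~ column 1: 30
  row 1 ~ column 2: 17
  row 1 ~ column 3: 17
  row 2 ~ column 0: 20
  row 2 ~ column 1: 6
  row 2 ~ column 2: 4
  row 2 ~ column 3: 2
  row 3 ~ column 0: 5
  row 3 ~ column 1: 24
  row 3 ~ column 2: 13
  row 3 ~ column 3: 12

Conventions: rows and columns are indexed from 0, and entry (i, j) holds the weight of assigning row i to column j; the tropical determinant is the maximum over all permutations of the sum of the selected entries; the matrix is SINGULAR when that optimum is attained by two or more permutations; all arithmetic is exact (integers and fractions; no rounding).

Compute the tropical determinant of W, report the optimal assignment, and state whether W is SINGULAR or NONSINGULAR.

σ = (0, 1, 2, 3): 8 + 30 + 4 + 12 = 54
σ = (0, 1, 3, 2): 8 + 30 + 2 + 13 = 53
σ = (0, 2, 1, 3): 8 + 17 + 6 + 12 = 43
σ = (0, 2, 3, 1): 8 + 17 + 2 + 24 = 51
σ = (0, 3, 1, 2): 8 + 17 + 6 + 13 = 44
σ = (0, 3, 2, 1): 8 + 17 + 4 + 24 = 53
σ = (1, 0, 2, 3): (-3) + (-8) + 4 + 12 = 5
σ = (1, 0, 3, 2): (-3) + (-8) + 2 + 13 = 4
σ = (1, 2, 0, 3): (-3) + 17 + 20 + 12 = 46
σ = (1, 2, 3, 0): (-3) + 17 + 2 + 5 = 21
σ = (1, 3, 0, 2): (-3) + 17 + 20 + 13 = 47
σ = (1, 3, 2, 0): (-3) + 17 + 4 + 5 = 23
σ = (2, 0, 1, 3): 24 + (-8) + 6 + 12 = 34
σ = (2, 0, 3, 1): 24 + (-8) + 2 + 24 = 42
σ = (2, 1, 0, 3): 24 + 30 + 20 + 12 = 86
σ = (2, 1, 3, 0): 24 + 30 + 2 + 5 = 61
σ = (2, 3, 0, 1): 24 + 17 + 20 + 24 = 85
σ = (2, 3, 1, 0): 24 + 17 + 6 + 5 = 52
σ = (3, 0, 1, 2): 17 + (-8) + 6 + 13 = 28
σ = (3, 0, 2, 1): 17 + (-8) + 4 + 24 = 37
σ = (3, 1, 0, 2): 17 + 30 + 20 + 13 = 80
σ = (3, 1, 2, 0): 17 + 30 + 4 + 5 = 56
σ = (3, 2, 0, 1): 17 + 17 + 20 + 24 = 78
σ = (3, 2, 1, 0): 17 + 17 + 6 + 5 = 45
Optimal value attained by: σ = (2, 1, 0, 3).
Answer: det⊕(W) = 86; verdict: NONSINGULAR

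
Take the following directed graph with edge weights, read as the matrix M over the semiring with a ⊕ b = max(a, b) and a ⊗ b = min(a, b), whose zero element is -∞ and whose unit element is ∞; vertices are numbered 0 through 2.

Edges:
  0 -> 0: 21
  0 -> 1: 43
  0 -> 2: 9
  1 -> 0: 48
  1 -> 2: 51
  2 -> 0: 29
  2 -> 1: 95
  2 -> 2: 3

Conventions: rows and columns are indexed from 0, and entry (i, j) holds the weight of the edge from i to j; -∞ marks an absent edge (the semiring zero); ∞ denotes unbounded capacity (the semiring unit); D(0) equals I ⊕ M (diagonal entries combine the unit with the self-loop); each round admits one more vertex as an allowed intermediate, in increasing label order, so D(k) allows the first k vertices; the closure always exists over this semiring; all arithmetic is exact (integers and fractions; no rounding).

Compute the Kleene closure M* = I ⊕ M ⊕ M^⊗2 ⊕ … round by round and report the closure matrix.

D(0):
  [∞, 43, 9]
  [48, ∞, 51]
  [29, 95, ∞]
D(1):
  [∞, 43, 9]
  [48, ∞, 51]
  [29, 95, ∞]
D(2):
  [∞, 43, 43]
  [48, ∞, 51]
  [48, 95, ∞]
D(3):
  [∞, 43, 43]
  [48, ∞, 51]
  [48, 95, ∞]
Answer: M* = [[∞, 43, 43], [48, ∞, 51], [48, 95, ∞]]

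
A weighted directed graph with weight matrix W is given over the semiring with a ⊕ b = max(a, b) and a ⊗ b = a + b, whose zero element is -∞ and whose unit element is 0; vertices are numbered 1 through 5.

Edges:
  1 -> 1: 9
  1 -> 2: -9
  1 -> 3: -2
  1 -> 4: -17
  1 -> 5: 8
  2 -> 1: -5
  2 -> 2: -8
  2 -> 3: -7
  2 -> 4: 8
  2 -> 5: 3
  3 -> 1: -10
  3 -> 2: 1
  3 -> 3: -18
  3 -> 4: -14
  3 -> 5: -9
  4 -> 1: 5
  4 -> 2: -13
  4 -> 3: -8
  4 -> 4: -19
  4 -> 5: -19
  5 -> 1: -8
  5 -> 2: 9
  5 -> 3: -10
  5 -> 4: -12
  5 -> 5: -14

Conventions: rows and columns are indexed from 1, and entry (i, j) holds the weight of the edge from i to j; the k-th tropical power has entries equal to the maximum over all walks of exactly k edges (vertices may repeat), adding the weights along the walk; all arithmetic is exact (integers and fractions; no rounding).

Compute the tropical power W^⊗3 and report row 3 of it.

W^⊗2:
  [18, 17, 7, -1, 17]
  [13, 12, 0, 0, 3]
  [-1, 0, -6, 9, 4]
  [14, -4, 3, -5, 13]
  [4, 1, 2, 17, 12]
W^⊗3:
  [27, 26, 16, 25, 26]
  [22, 12, 11, 20, 21]
  [14, 13, 1, 8, 7]
  [23, 22, 12, 4, 22]
  [22, 21, 9, 9, 12]
Answer: row 3 of W^⊗3 = [14, 13, 1, 8, 7]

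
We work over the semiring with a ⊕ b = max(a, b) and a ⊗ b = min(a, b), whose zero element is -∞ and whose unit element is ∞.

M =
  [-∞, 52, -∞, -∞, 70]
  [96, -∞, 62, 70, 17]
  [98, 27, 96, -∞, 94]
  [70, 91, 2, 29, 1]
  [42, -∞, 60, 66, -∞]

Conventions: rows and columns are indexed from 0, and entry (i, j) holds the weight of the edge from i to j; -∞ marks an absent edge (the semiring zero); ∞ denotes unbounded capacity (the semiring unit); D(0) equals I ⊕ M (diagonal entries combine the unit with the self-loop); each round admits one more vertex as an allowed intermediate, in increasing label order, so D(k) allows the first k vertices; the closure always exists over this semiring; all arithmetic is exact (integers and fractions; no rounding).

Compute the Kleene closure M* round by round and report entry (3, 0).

D(0):
  [∞, 52, -∞, -∞, 70]
  [96, ∞, 62, 70, 17]
  [98, 27, ∞, -∞, 94]
  [70, 91, 2, ∞, 1]
  [42, -∞, 60, 66, ∞]
D(1):
  [∞, 52, -∞, -∞, 70]
  [96, ∞, 62, 70, 70]
  [98, 52, ∞, -∞, 94]
  [70, 91, 2, ∞, 70]
  [42, 42, 60, 66, ∞]
D(2):
  [∞, 52, 52, 52, 70]
  [96, ∞, 62, 70, 70]
  [98, 52, ∞, 52, 94]
  [91, 91, 62, ∞, 70]
  [42, 42, 60, 66, ∞]
D(3):
  [∞, 52, 52, 52, 70]
  [96, ∞, 62, 70, 70]
  [98, 52, ∞, 52, 94]
  [91, 91, 62, ∞, 70]
  [60, 52, 60, 66, ∞]
D(4):
  [∞, 52, 52, 52, 70]
  [96, ∞, 62, 70, 70]
  [98, 52, ∞, 52, 94]
  [91, 91, 62, ∞, 70]
  [66, 66, 62, 66, ∞]
D(5):
  [∞, 66, 62, 66, 70]
  [96, ∞, 62, 70, 70]
  [98, 66, ∞, 66, 94]
  [91, 91, 62, ∞, 70]
  [66, 66, 62, 66, ∞]
Answer: M*[3][0] = 91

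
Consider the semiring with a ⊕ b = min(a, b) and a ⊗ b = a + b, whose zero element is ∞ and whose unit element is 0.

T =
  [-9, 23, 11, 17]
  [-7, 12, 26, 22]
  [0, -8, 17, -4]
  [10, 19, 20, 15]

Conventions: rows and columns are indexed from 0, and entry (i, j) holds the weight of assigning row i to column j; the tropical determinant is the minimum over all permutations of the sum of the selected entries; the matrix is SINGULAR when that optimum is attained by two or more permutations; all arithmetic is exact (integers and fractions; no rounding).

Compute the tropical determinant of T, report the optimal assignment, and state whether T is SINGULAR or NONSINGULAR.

σ = (0, 1, 2, 3): (-9) + 12 + 17 + 15 = 35
σ = (0, 1, 3, 2): (-9) + 12 + (-4) + 20 = 19
σ = (0, 2, 1, 3): (-9) + 26 + (-8) + 15 = 24
σ = (0, 2, 3, 1): (-9) + 26 + (-4) + 19 = 32
σ = (0, 3, 1, 2): (-9) + 22 + (-8) + 20 = 25
σ = (0, 3, 2, 1): (-9) + 22 + 17 + 19 = 49
σ = (1, 0, 2, 3): 23 + (-7) + 17 + 15 = 48
σ = (1, 0, 3, 2): 23 + (-7) + (-4) + 20 = 32
σ = (1, 2, 0, 3): 23 + 26 + 0 + 15 = 64
σ = (1, 2, 3, 0): 23 + 26 + (-4) + 10 = 55
σ = (1, 3, 0, 2): 23 + 22 + 0 + 20 = 65
σ = (1, 3, 2, 0): 23 + 22 + 17 + 10 = 72
σ = (2, 0, 1, 3): 11 + (-7) + (-8) + 15 = 11
σ = (2, 0, 3, 1): 11 + (-7) + (-4) + 19 = 19
σ = (2, 1, 0, 3): 11 + 12 + 0 + 15 = 38
σ = (2, 1, 3, 0): 11 + 12 + (-4) + 10 = 29
σ = (2, 3, 0, 1): 11 + 22 + 0 + 19 = 52
σ = (2, 3, 1, 0): 11 + 22 + (-8) + 10 = 35
σ = (3, 0, 1, 2): 17 + (-7) + (-8) + 20 = 22
σ = (3, 0, 2, 1): 17 + (-7) + 17 + 19 = 46
σ = (3, 1, 0, 2): 17 + 12 + 0 + 20 = 49
σ = (3, 1, 2, 0): 17 + 12 + 17 + 10 = 56
σ = (3, 2, 0, 1): 17 + 26 + 0 + 19 = 62
σ = (3, 2, 1, 0): 17 + 26 + (-8) + 10 = 45
Optimal value attained by: σ = (2, 0, 1, 3).
Answer: det⊕(T) = 11; verdict: NONSINGULAR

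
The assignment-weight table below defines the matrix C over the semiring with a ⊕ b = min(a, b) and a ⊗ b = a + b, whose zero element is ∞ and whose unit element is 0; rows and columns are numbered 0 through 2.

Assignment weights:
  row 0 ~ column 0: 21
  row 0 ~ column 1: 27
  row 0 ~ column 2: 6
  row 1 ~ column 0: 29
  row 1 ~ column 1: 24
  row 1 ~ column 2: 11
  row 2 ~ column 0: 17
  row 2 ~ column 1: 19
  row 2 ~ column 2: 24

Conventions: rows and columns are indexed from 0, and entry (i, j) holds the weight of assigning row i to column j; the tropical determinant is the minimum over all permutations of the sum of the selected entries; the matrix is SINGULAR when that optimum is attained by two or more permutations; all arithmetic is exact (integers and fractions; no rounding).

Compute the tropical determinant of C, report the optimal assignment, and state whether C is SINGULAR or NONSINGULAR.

σ = (0, 1, 2): 21 + 24 + 24 = 69
σ = (0, 2, 1): 21 + 11 + 19 = 51
σ = (1, 0, 2): 27 + 29 + 24 = 80
σ = (1, 2, 0): 27 + 11 + 17 = 55
σ = (2, 0, 1): 6 + 29 + 19 = 54
σ = (2, 1, 0): 6 + 24 + 17 = 47
Optimal value attained by: σ = (2, 1, 0).
Answer: det⊕(C) = 47; verdict: NONSINGULAR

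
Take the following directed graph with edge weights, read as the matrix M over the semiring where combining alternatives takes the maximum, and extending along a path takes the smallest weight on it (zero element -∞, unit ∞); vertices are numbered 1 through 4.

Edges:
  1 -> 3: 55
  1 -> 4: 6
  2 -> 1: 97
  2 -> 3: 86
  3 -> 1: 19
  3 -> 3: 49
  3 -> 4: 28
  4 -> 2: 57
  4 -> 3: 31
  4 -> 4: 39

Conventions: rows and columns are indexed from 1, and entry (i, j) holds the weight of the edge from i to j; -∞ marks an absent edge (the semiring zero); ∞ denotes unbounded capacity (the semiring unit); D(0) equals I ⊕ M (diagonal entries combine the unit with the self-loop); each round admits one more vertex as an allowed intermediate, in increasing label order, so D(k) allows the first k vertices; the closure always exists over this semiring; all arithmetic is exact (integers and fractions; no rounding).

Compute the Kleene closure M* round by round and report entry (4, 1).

D(0):
  [∞, -∞, 55, 6]
  [97, ∞, 86, -∞]
  [19, -∞, ∞, 28]
  [-∞, 57, 31, ∞]
D(1):
  [∞, -∞, 55, 6]
  [97, ∞, 86, 6]
  [19, -∞, ∞, 28]
  [-∞, 57, 31, ∞]
D(2):
  [∞, -∞, 55, 6]
  [97, ∞, 86, 6]
  [19, -∞, ∞, 28]
  [57, 57, 57, ∞]
D(3):
  [∞, -∞, 55, 28]
  [97, ∞, 86, 28]
  [19, -∞, ∞, 28]
  [57, 57, 57, ∞]
D(4):
  [∞, 28, 55, 28]
  [97, ∞, 86, 28]
  [28, 28, ∞, 28]
  [57, 57, 57, ∞]
Answer: M*[4][1] = 57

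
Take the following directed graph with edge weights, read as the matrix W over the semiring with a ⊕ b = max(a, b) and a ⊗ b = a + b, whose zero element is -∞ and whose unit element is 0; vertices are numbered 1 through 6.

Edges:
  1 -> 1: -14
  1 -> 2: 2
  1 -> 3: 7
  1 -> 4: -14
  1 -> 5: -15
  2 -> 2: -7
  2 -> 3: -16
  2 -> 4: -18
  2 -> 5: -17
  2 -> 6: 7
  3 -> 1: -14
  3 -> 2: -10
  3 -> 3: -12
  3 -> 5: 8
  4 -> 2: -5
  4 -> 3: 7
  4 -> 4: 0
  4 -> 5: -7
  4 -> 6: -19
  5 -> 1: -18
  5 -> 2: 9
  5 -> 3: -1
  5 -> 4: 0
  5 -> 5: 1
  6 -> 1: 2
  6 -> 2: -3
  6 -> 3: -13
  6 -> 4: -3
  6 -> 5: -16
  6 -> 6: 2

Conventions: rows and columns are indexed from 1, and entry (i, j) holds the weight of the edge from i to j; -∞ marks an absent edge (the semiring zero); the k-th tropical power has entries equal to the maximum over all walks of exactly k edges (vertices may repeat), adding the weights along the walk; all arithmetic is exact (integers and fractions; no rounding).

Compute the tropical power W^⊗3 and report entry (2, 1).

W^⊗2:
  [-7, -3, -5, -14, 15, 9]
  [9, 4, -6, 4, -8, 9]
  [-10, 17, 7, 8, 9, -3]
  [-7, 2, 7, 0, 15, 2]
  [-15, 10, 7, 1, 7, 16]
  [4, 4, 9, -1, -5, 4]
W^⊗3:
  [11, 24, 14, 15, 16, 11]
  [11, 11, 16, 6, 2, 11]
  [-1, 18, 15, 9, 15, 24]
  [4, 24, 14, 15, 16, 9]
  [18, 16, 8, 13, 15, 18]
  [6, 6, 11, 1, 17, 11]
Key observation: the optimum is the walk 2->6->6->1, with weight 7 + 2 + 2 = 11.
Optimal value attained by: walk 2->6->6->1.
Answer: (W^⊗3)[2][1] = 11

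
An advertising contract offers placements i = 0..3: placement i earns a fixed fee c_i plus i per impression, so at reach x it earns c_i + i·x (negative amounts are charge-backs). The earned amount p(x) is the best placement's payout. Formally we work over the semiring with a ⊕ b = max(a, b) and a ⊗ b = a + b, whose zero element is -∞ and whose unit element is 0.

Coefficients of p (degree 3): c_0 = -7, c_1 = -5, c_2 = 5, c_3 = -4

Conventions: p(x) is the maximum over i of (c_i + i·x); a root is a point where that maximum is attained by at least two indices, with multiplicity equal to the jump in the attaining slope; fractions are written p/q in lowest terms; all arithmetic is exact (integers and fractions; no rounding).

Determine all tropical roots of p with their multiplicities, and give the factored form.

hull edge (i=0, c=-7) to (i=2, c=5): slope 6, span 2
hull edge (i=2, c=5) to (i=3, c=-4): slope -9, span 1
Factored form: p(x) = -4 ⊗ (x ⊕ (-6)) ⊗ (x ⊕ (-6)) ⊗ (x ⊕ 9)
Answer: roots = -6 (mult 2), 9 (mult 1)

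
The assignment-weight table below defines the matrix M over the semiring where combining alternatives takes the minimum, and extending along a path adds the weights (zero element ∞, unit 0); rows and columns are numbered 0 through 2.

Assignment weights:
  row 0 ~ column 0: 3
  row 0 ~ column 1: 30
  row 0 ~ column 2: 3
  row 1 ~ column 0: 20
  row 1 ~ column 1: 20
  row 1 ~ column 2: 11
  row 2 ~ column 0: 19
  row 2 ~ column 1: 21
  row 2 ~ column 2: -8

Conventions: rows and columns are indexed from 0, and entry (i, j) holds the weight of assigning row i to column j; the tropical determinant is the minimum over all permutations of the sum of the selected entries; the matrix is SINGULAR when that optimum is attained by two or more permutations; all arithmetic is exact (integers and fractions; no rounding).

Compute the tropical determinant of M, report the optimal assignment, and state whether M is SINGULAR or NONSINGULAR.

σ = (0, 1, 2): 3 + 20 + (-8) = 15
σ = (0, 2, 1): 3 + 11 + 21 = 35
σ = (1, 0, 2): 30 + 20 + (-8) = 42
σ = (1, 2, 0): 30 + 11 + 19 = 60
σ = (2, 0, 1): 3 + 20 + 21 = 44
σ = (2, 1, 0): 3 + 20 + 19 = 42
Optimal value attained by: σ = (0, 1, 2).
Answer: det⊕(M) = 15; verdict: NONSINGULAR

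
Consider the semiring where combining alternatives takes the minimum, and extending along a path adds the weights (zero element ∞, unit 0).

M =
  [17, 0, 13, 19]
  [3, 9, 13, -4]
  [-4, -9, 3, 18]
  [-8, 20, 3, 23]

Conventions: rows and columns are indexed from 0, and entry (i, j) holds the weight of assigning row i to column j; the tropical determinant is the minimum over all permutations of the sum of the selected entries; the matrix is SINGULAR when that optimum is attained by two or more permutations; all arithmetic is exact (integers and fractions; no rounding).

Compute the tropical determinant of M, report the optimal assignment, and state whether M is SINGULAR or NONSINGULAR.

σ = (0, 1, 2, 3): 17 + 9 + 3 + 23 = 52
σ = (0, 1, 3, 2): 17 + 9 + 18 + 3 = 47
σ = (0, 2, 1, 3): 17 + 13 + (-9) + 23 = 44
σ = (0, 2, 3, 1): 17 + 13 + 18 + 20 = 68
σ = (0, 3, 1, 2): 17 + (-4) + (-9) + 3 = 7
σ = (0, 3, 2, 1): 17 + (-4) + 3 + 20 = 36
σ = (1, 0, 2, 3): 0 + 3 + 3 + 23 = 29
σ = (1, 0, 3, 2): 0 + 3 + 18 + 3 = 24
σ = (1, 2, 0, 3): 0 + 13 + (-4) + 23 = 32
σ = (1, 2, 3, 0): 0 + 13 + 18 + (-8) = 23
σ = (1, 3, 0, 2): 0 + (-4) + (-4) + 3 = -5
σ = (1, 3, 2, 0): 0 + (-4) + 3 + (-8) = -9
σ = (2, 0, 1, 3): 13 + 3 + (-9) + 23 = 30
σ = (2, 0, 3, 1): 13 + 3 + 18 + 20 = 54
σ = (2, 1, 0, 3): 13 + 9 + (-4) + 23 = 41
σ = (2, 1, 3, 0): 13 + 9 + 18 + (-8) = 32
σ = (2, 3, 0, 1): 13 + (-4) + (-4) + 20 = 25
σ = (2, 3, 1, 0): 13 + (-4) + (-9) + (-8) = -8
σ = (3, 0, 1, 2): 19 + 3 + (-9) + 3 = 16
σ = (3, 0, 2, 1): 19 + 3 + 3 + 20 = 45
σ = (3, 1, 0, 2): 19 + 9 + (-4) + 3 = 27
σ = (3, 1, 2, 0): 19 + 9 + 3 + (-8) = 23
σ = (3, 2, 0, 1): 19 + 13 + (-4) + 20 = 48
σ = (3, 2, 1, 0): 19 + 13 + (-9) + (-8) = 15
Optimal value attained by: σ = (1, 3, 2, 0).
Answer: det⊕(M) = -9; verdict: NONSINGULAR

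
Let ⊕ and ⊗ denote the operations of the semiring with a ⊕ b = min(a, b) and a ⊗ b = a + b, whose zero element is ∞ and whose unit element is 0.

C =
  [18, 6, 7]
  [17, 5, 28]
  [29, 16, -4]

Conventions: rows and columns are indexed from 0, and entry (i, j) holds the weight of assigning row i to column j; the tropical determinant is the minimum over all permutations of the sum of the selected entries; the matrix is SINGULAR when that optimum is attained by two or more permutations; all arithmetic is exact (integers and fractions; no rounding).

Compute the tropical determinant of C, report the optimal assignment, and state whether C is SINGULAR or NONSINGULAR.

σ = (0, 1, 2): 18 + 5 + (-4) = 19
σ = (0, 2, 1): 18 + 28 + 16 = 62
σ = (1, 0, 2): 6 + 17 + (-4) = 19
σ = (1, 2, 0): 6 + 28 + 29 = 63
σ = (2, 0, 1): 7 + 17 + 16 = 40
σ = (2, 1, 0): 7 + 5 + 29 = 41
Optimal value attained by: σ = (0, 1, 2).
Answer: det⊕(C) = 19; verdict: SINGULAR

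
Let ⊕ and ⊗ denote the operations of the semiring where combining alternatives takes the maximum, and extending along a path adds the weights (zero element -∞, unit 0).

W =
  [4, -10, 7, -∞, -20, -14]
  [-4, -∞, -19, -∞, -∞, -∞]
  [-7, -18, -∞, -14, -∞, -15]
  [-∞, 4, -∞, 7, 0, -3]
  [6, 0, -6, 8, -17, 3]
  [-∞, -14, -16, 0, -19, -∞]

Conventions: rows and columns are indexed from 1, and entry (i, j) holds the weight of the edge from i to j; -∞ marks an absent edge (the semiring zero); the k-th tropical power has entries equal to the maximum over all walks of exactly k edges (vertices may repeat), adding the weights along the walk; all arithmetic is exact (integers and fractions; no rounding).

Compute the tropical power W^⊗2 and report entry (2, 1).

W^⊗2:
  [8, -6, 11, -7, -16, -8]
  [0, -14, 3, -33, -24, -18]
  [-3, -10, 0, -7, -14, -17]
  [6, 11, -6, 14, 7, 4]
  [10, 12, 13, 15, 8, 5]
  [-13, 4, -25, 7, 0, -3]
Key observation: the optimum is the walk 2->1->1, with weight (-4) + 4 = 0.
Optimal value attained by: walk 2->1->1.
Answer: (W^⊗2)[2][1] = 0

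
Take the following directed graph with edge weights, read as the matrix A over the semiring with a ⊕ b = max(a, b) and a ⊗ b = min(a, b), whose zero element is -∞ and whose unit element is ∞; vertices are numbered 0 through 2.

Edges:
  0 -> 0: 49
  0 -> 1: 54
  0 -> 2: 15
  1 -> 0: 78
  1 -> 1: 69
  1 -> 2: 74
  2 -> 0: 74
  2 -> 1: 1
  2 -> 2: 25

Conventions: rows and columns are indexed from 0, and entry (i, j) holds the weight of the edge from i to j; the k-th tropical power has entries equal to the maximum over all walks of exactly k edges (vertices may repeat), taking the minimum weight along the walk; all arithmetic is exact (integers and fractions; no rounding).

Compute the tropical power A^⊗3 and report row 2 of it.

A^⊗2:
  [54, 54, 54]
  [74, 69, 69]
  [49, 54, 25]
A^⊗3:
  [54, 54, 54]
  [69, 69, 69]
  [54, 54, 54]
Answer: row 2 of A^⊗3 = [54, 54, 54]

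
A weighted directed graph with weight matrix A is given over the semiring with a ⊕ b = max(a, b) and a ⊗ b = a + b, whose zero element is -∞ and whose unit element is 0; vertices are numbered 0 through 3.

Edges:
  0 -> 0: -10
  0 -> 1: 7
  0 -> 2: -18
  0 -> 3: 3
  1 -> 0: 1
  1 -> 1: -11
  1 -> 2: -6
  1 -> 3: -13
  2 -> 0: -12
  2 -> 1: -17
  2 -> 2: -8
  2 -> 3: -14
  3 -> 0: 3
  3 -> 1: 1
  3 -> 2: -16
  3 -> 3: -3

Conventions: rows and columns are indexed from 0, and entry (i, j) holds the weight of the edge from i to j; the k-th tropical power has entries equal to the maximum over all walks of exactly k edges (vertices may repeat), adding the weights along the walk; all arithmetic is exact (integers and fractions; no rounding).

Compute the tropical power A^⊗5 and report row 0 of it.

A^⊗2:
  [8, 4, 1, 0]
  [-9, 8, -14, 4]
  [-11, -5, -16, -9]
  [2, 10, -5, 6]
A^⊗3:
  [5, 15, -2, 11]
  [9, 5, 2, 1]
  [-4, -4, -11, -8]
  [11, 9, 4, 5]
A^⊗4:
  [16, 12, 9, 8]
  [6, 16, -1, 12]
  [-3, 3, -10, -1]
  [10, 18, 3, 14]
A^⊗5:
  [13, 23, 6, 19]
  [17, 13, 10, 9]
  [4, 4, -3, 0]
  [19, 17, 12, 13]
Answer: row 0 of A^⊗5 = [13, 23, 6, 19]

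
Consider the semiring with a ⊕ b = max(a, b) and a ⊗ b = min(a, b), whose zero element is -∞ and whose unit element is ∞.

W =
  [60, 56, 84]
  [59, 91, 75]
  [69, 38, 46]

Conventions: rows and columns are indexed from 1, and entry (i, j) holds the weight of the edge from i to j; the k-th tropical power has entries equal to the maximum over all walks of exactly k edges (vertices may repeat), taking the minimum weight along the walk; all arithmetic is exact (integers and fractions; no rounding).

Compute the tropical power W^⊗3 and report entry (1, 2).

W^⊗2:
  [69, 56, 60]
  [69, 91, 75]
  [60, 56, 69]
W^⊗3:
  [60, 56, 69]
  [69, 91, 75]
  [69, 56, 60]
Key observation: the optimum is the walk 1->1->1->2, with weight 60 min 60 min 56 = 56.
Optimal value attained by: walk 1->1->1->2.
Answer: (W^⊗3)[1][2] = 56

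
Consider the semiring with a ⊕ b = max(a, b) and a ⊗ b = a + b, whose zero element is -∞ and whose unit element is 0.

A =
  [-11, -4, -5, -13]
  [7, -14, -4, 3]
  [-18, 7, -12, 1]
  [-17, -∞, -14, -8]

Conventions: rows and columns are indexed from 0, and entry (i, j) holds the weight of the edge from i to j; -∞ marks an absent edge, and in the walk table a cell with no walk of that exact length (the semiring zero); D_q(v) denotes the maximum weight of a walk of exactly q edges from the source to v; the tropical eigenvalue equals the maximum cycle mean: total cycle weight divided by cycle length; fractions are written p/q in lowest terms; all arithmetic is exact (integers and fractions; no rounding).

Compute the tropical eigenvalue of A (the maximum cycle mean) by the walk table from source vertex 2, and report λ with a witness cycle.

q=0: [-∞, -∞, 0, -∞]
q=1: [-18, 7, -12, 1]
q=2: [14, -5, 3, 10]
q=3: [3, 10, 9, 4]
q=4: [17, 16, 6, 13]
Optimal cycle mean attained by: cycle 0->2->1->0, total (-5) + 7 + 7, length 3.
Answer: λ = 3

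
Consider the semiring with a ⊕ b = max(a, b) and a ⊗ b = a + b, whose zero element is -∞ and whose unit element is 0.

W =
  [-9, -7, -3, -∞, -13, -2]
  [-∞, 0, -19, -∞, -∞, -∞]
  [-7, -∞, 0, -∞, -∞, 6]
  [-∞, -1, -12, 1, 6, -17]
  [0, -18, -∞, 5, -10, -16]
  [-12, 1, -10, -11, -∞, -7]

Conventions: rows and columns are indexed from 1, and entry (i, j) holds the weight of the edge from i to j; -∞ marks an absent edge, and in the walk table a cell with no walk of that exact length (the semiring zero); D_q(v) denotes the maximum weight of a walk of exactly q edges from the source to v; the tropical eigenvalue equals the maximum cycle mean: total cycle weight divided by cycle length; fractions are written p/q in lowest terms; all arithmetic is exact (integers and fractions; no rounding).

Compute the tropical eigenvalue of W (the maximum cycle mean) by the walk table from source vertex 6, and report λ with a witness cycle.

q=0: [-∞, -∞, -∞, -∞, -∞, 0]
q=1: [-12, 1, -10, -11, -∞, -7]
q=2: [-17, 1, -10, -10, -5, -4]
q=3: [-5, 1, -10, 0, -4, -4]
q=4: [-4, 1, -8, 1, 6, -4]
q=5: [6, 1, -7, 11, 7, -2]
q=6: [7, 10, 3, 12, 17, 4]
Optimal cycle mean attained by: cycle 4->5->4, total 6 + 5, length 2.
Answer: λ = 11/2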